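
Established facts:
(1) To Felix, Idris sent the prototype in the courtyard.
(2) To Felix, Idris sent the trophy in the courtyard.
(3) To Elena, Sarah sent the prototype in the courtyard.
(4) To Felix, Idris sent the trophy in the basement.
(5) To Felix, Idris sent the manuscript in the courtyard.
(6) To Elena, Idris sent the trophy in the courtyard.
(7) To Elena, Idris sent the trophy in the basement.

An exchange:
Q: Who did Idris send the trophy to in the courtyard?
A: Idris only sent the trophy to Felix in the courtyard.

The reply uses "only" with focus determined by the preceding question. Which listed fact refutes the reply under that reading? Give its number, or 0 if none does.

The question "Who did ... to ...?" targets the recipient, so in the reply the focus falls on "Felix".
"Only" then excludes alternative recipients while the background — Idris as agent and the trophy as thing and in the courtyard as setting — is held fixed.
Fact (6) shares the background with a different recipient (Elena) — counterexample.
(Fact (1) would refute a reading with focus on the thing — but that is not what the question asks.)

6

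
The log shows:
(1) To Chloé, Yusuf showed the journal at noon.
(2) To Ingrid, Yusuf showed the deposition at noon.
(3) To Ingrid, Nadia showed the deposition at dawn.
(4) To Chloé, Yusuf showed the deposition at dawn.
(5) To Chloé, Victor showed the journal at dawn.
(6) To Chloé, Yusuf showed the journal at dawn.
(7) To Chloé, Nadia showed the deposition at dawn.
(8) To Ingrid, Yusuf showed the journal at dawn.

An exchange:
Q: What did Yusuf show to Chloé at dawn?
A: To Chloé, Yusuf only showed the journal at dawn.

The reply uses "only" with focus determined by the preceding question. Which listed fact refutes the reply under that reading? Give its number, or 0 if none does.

4

Answering "What did ...?" puts focus on the thing — here, "the journal".
So "only" ranges over things; the rest (Yusuf as agent and Chloé as recipient and at dawn as setting) is presupposed.
Fact (4) shares the background with a different thing (the deposition) — counterexample.
(Fact (8) would refute a reading with focus on the recipient — but that is not what the question asks.)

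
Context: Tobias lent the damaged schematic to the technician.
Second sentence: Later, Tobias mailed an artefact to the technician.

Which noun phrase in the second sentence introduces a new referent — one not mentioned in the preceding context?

"Tobias" and "the technician" in the second sentence are given — already mentioned in the context.
"an artefact" has no antecedent in the context; it is discourse-new (the indefinite article also signals a new referent).

an artefact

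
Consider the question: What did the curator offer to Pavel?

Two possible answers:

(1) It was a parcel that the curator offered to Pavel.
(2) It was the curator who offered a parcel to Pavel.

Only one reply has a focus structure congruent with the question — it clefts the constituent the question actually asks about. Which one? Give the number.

1

The question word "what" targets the direct object.
Option (1) clefts "a parcel" — that matches what the question asks about.
Option (2) clefts "the curator" — the subject (agent), not what was asked.
So the congruent reply is (1).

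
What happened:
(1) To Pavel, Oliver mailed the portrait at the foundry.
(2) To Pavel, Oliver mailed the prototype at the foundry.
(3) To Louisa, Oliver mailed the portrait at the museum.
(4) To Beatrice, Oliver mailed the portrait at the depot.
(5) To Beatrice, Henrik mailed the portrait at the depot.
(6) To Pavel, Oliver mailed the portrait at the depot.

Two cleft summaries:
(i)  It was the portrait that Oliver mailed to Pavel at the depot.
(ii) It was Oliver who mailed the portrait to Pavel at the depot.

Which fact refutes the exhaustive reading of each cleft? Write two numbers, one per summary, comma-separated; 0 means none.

0, 0

Summary (i) focuses "the portrait" (the thing); background agent = Oliver, recipient = Pavel, setting = at the depot. No fact matches that background with a different thing, so 0.
Summary (ii) focuses "Oliver" (the agent); background thing = the portrait, recipient = Pavel, setting = at the depot. No fact matches that background with a different agent, so 0.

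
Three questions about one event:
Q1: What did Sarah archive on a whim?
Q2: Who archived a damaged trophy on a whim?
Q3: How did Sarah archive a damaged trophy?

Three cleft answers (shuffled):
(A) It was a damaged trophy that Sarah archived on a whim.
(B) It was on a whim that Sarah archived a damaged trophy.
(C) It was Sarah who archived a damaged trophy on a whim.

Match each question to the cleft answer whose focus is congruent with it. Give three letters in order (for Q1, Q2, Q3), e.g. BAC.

Q1 asks about the direct object; cleft (A) focuses "a damaged trophy", which is the direct object — so Q1 → A.
Q2 asks about the subject (agent); cleft (C) focuses "Sarah", which is the subject (agent) — so Q2 → C.
Q3 asks about the manner; cleft (B) focuses "on a whim", which is the manner — so Q3 → B.
Mapping: Q1→A, Q2→C, Q3→B.

ACB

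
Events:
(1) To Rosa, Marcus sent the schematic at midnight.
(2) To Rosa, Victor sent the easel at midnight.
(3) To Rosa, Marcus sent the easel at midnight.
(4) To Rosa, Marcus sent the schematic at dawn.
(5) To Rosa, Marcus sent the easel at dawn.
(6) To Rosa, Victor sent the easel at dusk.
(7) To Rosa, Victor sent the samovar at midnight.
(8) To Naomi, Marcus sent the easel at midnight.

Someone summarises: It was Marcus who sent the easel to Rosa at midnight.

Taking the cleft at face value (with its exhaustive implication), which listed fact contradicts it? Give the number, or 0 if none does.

2

The cleft puts "Marcus" in focus and presupposes the open proposition with the easel as thing and Rosa as recipient and at midnight as setting.
Exhaustivity: Marcus is the only agent satisfying that background.
Fact (2) shares the background but with agent = Victor; exhaustivity is violated.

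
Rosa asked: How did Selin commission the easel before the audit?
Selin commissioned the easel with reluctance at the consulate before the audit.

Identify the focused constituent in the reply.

with reluctance

The wh-word "how" asks about the manner.
In the answer, "Selin", "the easel" and "before the audit" are given — repeated from the question.
"at the consulate" is also new, but it specifies the location, which is not what the question asks about — so it is not the focus.
The constituent filling the manner gap is "with reluctance"; that is the focus.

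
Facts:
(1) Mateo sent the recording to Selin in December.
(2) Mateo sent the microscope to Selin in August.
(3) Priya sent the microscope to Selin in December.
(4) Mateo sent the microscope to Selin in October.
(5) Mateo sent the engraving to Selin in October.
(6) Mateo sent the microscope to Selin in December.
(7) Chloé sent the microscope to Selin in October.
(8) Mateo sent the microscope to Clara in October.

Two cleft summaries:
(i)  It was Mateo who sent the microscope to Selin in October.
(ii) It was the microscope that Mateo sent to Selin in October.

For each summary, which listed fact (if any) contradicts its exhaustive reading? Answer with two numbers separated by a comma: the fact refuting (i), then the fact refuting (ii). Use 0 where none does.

Summary (i) focuses "Mateo" (the agent); background thing = the microscope, recipient = Selin, setting = in October. Fact (7) matches that background with agent = Chloé — refutes (i).
Summary (ii) focuses "the microscope" (the thing); background agent = Mateo, recipient = Selin, setting = in October. Fact (5) matches that background with thing = the engraving — refutes (ii).

7, 5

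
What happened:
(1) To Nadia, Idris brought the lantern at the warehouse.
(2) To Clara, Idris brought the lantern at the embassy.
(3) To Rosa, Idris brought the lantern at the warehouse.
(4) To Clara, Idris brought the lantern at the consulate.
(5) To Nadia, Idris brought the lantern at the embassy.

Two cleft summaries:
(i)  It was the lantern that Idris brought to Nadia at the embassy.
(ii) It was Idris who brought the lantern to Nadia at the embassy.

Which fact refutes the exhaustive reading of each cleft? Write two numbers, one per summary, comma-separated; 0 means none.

(i): focus "the lantern". No fact shares Idris as agent and Nadia as recipient and at the embassy as setting with a different thing. 0.
(ii): focus "Idris". No fact shares the lantern as thing and Nadia as recipient and at the embassy as setting with a different agent. 0.

0, 0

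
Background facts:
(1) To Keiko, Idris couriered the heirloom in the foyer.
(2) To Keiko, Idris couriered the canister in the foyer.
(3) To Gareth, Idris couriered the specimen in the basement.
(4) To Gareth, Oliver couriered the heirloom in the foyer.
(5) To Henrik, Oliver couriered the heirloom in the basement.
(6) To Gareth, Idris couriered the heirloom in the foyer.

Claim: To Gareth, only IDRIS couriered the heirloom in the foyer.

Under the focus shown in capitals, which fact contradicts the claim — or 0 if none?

Focus (in capitals) is "Idris" — the agent. "Only" excludes alternative agents while holding fixed same thing, recipient, setting (the heirloom / Gareth / in the foyer).
Fact (4) shares the background but differs in agent (Oliver) — a counterexample.

4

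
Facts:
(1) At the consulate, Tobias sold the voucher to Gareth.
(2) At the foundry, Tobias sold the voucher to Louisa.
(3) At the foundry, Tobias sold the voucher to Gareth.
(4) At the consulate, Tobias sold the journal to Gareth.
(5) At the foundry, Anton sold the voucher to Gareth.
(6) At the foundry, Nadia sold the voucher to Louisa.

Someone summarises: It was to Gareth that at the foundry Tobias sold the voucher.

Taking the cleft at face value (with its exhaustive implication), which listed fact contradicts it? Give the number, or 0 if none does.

2

The cleft puts "Gareth" in focus and presupposes the open proposition with agent = Tobias, thing = the voucher, setting = at the foundry.
The exhaustive reading says no other recipient fits that background.
Fact (2) shares the background but with recipient = Louisa; exhaustivity is violated.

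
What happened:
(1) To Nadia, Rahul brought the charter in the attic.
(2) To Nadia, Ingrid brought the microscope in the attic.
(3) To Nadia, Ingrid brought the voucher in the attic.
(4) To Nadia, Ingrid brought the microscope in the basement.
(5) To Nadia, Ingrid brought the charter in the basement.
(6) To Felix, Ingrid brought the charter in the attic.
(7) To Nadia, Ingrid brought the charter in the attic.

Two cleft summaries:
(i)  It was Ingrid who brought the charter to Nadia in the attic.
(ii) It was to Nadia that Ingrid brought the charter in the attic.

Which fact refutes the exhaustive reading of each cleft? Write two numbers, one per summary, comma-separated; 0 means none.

1, 6

(i): focus "Ingrid". Looking for thing = the charter, recipient = Nadia, setting = in the attic with some other agent — fact (1) has Rahul there. Refuted.
(ii): focus "Nadia". Looking for agent = Ingrid, thing = the charter, setting = in the attic with some other recipient — fact (6) has Felix there. Refuted.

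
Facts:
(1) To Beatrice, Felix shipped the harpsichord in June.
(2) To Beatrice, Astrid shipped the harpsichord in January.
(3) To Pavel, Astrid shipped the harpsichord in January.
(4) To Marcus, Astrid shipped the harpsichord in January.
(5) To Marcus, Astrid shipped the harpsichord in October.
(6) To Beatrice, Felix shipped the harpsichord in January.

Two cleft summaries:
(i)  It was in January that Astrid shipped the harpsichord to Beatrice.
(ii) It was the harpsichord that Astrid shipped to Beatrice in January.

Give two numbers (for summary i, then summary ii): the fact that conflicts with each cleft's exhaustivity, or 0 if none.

0, 0

(i): focus "in January". No fact shares agent = Astrid, thing = the harpsichord, recipient = Beatrice with a different setting. 0.
(ii): focus "the harpsichord". No fact shares agent = Astrid, recipient = Beatrice, setting = in January with a different thing. 0.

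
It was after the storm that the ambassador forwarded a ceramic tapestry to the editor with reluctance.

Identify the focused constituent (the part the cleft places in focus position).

after the storm

In an it-cleft "It was X that/who ...", the clefted constituent X is the focus; the that/who-clause expresses the presupposed open proposition.
Here the focus is "after the storm". The backgrounded (presupposed) material includes "the ambassador", "a ceramic tapestry", "to the editor" and "with reluctance".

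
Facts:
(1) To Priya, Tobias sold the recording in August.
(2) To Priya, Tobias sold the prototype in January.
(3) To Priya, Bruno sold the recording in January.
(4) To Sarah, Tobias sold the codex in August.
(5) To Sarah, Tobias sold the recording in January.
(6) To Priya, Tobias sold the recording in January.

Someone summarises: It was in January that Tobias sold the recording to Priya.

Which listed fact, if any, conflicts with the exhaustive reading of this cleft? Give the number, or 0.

1

Focus of the cleft: "in January" (the setting). Presupposed background: same agent, thing, recipient (Tobias / the recording / Priya).
The exhaustive reading says no other setting fits that background.
Fact (1) shares the background but with setting = in August; exhaustivity is violated.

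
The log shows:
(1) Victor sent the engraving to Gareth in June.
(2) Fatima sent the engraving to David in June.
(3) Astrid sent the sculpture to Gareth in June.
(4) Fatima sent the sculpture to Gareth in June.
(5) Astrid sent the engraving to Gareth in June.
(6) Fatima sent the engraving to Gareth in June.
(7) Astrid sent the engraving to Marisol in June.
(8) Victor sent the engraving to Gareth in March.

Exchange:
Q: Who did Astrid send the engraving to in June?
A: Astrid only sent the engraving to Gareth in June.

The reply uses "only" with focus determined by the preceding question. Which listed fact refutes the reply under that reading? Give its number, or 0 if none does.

Answering "Who did ... to ...?" puts focus on the recipient — here, "Gareth".
So "only" ranges over recipients; the rest (Astrid as agent and the engraving as thing and in June as setting) is presupposed.
Fact (7) shares the background with a different recipient (Marisol) — counterexample.
(Fact (3) would refute a reading with focus on the thing — but that is not what the question asks.)

7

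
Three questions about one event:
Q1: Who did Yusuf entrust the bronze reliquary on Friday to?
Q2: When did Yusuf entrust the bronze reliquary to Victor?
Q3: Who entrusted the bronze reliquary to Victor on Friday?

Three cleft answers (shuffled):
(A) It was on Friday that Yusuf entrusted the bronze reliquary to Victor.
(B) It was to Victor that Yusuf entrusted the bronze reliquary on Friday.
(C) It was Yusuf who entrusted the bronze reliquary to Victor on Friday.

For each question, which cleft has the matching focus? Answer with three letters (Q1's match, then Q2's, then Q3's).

BAC

Q1 asks about the recipient; cleft (B) focuses "to Victor", which is the recipient — so Q1 → B.
Q2 asks about the time; cleft (A) focuses "on Friday", which is the time — so Q2 → A.
Q3 asks about the subject (agent); cleft (C) focuses "Yusuf", which is the subject (agent) — so Q3 → C.
Mapping: Q1→B, Q2→A, Q3→C.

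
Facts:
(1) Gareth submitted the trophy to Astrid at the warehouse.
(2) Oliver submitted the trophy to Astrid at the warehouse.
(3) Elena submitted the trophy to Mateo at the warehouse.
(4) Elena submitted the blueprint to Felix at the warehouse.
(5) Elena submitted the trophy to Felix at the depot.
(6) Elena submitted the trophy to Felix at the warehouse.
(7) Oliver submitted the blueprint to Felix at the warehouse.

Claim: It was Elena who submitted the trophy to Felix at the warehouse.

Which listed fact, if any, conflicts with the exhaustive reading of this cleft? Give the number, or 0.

0

Focus of the cleft: "Elena" (the agent). Presupposed background: same thing, recipient, setting (the trophy / Felix / at the warehouse).
The exhaustive reading says no other agent fits that background.
No listed fact matches the background with a different agent. Exhaustivity holds.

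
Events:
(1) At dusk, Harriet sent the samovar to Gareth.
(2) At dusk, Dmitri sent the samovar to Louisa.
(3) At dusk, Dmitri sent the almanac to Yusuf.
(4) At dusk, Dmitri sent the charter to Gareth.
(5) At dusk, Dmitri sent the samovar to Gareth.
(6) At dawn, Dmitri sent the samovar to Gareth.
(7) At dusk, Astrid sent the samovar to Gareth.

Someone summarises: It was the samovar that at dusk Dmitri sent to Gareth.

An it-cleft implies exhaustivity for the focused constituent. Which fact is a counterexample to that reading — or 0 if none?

The cleft puts "the samovar" in focus and presupposes the open proposition with agent = Dmitri, recipient = Gareth, setting = at dusk.
The exhaustive reading says no other thing fits that background.
But fact (4) also has agent = Dmitri, recipient = Gareth, setting = at dusk, with thing = the charter — so the exhaustive reading fails.

4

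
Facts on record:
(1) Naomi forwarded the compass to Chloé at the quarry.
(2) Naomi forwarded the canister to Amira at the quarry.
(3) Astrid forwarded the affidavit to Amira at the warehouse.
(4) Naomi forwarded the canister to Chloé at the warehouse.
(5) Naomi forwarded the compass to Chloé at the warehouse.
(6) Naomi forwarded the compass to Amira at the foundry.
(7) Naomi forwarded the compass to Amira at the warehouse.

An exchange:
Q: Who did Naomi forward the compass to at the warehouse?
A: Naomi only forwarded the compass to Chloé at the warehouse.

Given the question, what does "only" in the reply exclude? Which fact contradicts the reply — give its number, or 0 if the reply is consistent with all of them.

7

The question "Who did ... to ...?" targets the recipient, so in the reply the focus falls on "Chloé".
So "only" ranges over recipients; the rest (Naomi as agent and the compass as thing and at the warehouse as setting) is presupposed.
Fact (7) keeps Naomi as agent and the compass as thing and at the warehouse as setting but has recipient = Amira; that refutes the reply.
(Fact (1) would refute a reading with focus on the setting — but that is not what the question asks.)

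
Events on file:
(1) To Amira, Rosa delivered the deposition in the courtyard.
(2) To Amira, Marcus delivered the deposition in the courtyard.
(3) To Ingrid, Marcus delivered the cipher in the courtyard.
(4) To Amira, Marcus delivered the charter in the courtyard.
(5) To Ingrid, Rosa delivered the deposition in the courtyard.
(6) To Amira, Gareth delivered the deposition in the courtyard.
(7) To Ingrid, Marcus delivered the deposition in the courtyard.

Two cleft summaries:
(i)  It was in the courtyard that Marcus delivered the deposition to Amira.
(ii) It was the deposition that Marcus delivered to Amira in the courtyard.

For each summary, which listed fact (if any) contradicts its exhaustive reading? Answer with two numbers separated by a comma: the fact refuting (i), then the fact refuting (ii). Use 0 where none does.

0, 4

(i): focus "in the courtyard". No fact shares agent = Marcus, thing = the deposition, recipient = Amira with a different setting. 0.
(ii): focus "the deposition". Looking for agent = Marcus, recipient = Amira, setting = in the courtyard with some other thing — fact (4) has the charter there. Refuted.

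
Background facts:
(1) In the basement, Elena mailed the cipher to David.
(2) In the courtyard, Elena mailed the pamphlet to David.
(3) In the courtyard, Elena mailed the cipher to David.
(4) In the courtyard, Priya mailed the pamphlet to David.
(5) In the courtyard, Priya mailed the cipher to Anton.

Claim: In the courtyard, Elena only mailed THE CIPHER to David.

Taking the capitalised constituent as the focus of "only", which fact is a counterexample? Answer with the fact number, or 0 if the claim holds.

The capitals mark "the cipher" as focus. So "only" rules out other things, with the rest (same agent, recipient, setting (Elena / David / in the courtyard)) as background.
Fact (2) matches on same agent, recipient, setting (Elena / David / in the courtyard), but has thing = the pamphlet instead. That refutes the claim.

2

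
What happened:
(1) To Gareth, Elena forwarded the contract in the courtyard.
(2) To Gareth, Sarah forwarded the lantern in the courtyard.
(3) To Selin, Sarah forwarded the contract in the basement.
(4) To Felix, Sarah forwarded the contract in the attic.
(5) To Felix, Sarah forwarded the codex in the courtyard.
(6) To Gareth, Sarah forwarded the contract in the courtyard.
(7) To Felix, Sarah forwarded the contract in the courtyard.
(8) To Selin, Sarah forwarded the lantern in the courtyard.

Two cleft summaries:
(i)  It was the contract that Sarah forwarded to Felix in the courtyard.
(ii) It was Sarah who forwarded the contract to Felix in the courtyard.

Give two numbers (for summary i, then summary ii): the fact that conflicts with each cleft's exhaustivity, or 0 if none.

5, 0

Summary (i) focuses "the contract" (the thing); background Sarah as agent and Felix as recipient and in the courtyard as setting. Fact (5) matches that background with thing = the codex — refutes (i).
Summary (ii) focuses "Sarah" (the agent); background the contract as thing and Felix as recipient and in the courtyard as setting. No fact matches that background with a different agent, so 0.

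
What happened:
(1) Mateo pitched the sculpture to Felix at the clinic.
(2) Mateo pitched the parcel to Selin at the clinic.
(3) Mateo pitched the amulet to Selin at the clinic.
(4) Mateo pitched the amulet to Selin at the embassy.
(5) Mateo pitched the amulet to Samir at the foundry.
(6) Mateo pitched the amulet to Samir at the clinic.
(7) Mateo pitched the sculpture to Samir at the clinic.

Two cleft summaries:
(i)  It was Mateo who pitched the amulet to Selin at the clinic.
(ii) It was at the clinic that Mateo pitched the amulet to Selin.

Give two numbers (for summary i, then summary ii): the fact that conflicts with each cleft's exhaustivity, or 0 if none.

Summary (i) focuses "Mateo" (the agent); background thing = the amulet, recipient = Selin, setting = at the clinic. No fact matches that background with a different agent, so 0.
Summary (ii) focuses "at the clinic" (the setting); background agent = Mateo, thing = the amulet, recipient = Selin. Fact (4) matches that background with setting = at the embassy — refutes (ii).

0, 4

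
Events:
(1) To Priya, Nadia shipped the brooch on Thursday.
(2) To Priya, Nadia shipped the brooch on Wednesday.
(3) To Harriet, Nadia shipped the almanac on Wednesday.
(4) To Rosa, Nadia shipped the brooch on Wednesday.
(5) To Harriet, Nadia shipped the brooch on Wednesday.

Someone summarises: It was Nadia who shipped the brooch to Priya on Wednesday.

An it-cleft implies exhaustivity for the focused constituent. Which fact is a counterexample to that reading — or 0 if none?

0

The cleft puts "Nadia" in focus and presupposes the open proposition with the brooch as thing and Priya as recipient and on Wednesday as setting.
The exhaustive reading says no other agent fits that background.
No listed fact matches the background with a different agent. Exhaustivity holds.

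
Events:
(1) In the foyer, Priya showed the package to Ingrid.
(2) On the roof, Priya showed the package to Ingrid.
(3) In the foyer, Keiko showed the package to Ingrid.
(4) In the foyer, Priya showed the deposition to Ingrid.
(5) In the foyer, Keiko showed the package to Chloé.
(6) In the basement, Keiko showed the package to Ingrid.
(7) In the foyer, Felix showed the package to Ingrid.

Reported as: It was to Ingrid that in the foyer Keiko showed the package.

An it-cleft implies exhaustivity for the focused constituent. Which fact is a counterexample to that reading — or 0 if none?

5

Focus of the cleft: "Ingrid" (the recipient). Presupposed background: Keiko as agent and the package as thing and in the foyer as setting.
Exhaustivity: Ingrid is the only recipient satisfying that background.
Fact (5) shares the background but with recipient = Chloé; exhaustivity is violated.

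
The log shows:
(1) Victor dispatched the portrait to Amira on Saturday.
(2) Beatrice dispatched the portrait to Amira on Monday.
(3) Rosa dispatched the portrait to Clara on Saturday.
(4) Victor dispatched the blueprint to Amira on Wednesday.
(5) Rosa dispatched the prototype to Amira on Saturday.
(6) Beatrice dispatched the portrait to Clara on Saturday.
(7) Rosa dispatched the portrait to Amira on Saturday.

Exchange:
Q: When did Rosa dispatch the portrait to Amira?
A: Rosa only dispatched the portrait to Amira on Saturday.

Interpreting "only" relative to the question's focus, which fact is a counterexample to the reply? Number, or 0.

Answering "When did ...?" puts focus on the setting — here, "on Saturday".
So "only" ranges over settings; the rest (same agent, thing, recipient (Rosa / the portrait / Amira)) is presupposed.
No fact keeps same agent, thing, recipient (Rosa / the portrait / Amira) while changing the setting; every other fact differs on something backgrounded. The reply stands.
(Fact (5) would refute a reading with focus on the thing — but that is not what the question asks.)

0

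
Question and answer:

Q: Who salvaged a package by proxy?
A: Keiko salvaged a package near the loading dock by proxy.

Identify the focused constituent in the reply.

Keiko

The wh-word "who" asks about the subject (agent).
In the answer, "a package" and "by proxy" are given — repeated from the question.
"near the loading dock" is also new, but it specifies the location, which is not what the question asks about — so it is not the focus.
The constituent filling the subject (agent) gap is "Keiko"; that is the focus.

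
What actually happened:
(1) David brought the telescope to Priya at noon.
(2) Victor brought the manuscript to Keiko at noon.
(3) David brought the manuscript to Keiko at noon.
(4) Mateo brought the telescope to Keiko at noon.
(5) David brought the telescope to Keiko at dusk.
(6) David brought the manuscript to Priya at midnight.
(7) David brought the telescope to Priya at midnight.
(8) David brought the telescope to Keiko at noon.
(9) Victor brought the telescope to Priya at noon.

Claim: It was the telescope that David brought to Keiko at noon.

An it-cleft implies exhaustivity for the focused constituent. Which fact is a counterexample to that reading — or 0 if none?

The cleft puts "the telescope" in focus and presupposes the open proposition with David as agent and Keiko as recipient and at noon as setting.
The exhaustive reading says no other thing fits that background.
Fact (3) shares the background but with thing = the manuscript; exhaustivity is violated.

3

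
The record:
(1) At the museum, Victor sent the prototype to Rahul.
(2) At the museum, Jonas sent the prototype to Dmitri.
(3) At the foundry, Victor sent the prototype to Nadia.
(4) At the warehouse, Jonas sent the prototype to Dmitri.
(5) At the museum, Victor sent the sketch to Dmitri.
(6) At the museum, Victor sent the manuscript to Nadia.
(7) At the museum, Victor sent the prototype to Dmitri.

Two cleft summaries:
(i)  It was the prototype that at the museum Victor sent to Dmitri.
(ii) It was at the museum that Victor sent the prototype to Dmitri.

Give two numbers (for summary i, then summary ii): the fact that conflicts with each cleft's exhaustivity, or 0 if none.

5, 0

(i): focus "the prototype". Looking for agent = Victor, recipient = Dmitri, setting = at the museum with some other thing — fact (5) has the sketch there. Refuted.
(ii): focus "at the museum". No fact shares agent = Victor, thing = the prototype, recipient = Dmitri with a different setting. 0.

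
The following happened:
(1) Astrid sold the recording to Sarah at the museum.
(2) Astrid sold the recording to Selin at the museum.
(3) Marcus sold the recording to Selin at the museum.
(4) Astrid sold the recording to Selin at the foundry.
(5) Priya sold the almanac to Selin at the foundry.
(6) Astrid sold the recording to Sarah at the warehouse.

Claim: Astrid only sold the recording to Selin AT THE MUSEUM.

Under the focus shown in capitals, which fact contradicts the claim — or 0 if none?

4

The capitals mark "at the museum" as focus. So "only" rules out other settings, with the rest (same agent, thing, recipient (Astrid / the recording / Selin)) as background.
Fact (4) matches on same agent, thing, recipient (Astrid / the recording / Selin), but has setting = at the foundry instead. That refutes the claim.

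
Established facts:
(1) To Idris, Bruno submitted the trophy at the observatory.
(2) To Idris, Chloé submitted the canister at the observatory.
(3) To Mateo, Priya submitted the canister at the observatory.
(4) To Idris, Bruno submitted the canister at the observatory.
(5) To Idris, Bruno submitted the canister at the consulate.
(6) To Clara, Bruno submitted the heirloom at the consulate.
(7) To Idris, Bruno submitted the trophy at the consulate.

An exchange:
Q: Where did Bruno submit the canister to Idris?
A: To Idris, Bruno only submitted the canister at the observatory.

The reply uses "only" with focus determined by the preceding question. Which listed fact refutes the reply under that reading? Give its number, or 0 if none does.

5

The question "Where did ...?" targets the setting, so in the reply the focus falls on "at the observatory".
So "only" ranges over settings; the rest (Bruno as agent and the canister as thing and Idris as recipient) is presupposed.
Fact (5) shares the background with a different setting (at the consulate) — counterexample.
(Fact (1) would refute a reading with focus on the thing — but that is not what the question asks.)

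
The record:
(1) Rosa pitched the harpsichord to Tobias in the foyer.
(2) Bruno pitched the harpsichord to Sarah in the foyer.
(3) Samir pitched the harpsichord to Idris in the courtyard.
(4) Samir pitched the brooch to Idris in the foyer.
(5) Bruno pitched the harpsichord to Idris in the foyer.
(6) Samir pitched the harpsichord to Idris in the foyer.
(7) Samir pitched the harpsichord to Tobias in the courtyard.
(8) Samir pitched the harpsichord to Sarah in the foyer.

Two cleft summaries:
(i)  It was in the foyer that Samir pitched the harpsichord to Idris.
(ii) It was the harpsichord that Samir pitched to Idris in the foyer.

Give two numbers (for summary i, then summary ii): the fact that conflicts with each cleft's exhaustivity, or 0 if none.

(i): focus "in the foyer". Looking for agent = Samir, thing = the harpsichord, recipient = Idris with some other setting — fact (3) has in the courtyard there. Refuted.
(ii): focus "the harpsichord". Looking for agent = Samir, recipient = Idris, setting = in the foyer with some other thing — fact (4) has the brooch there. Refuted.

3, 4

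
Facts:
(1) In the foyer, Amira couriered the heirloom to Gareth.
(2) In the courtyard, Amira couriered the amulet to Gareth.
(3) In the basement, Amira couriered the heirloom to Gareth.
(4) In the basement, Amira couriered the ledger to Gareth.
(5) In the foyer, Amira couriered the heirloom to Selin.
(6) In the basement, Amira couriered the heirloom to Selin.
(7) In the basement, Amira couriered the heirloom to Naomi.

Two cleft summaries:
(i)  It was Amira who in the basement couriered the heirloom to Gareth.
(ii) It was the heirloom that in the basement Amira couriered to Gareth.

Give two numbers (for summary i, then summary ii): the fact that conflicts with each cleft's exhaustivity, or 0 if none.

Summary (i) focuses "Amira" (the agent); background the heirloom as thing and Gareth as recipient and in the basement as setting. No fact matches that background with a different agent, so 0.
Summary (ii) focuses "the heirloom" (the thing); background Amira as agent and Gareth as recipient and in the basement as setting. Fact (4) matches that background with thing = the ledger — refutes (ii).

0, 4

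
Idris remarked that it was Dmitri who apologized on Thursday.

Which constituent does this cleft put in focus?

Dmitri

In an it-cleft "It was X that/who ...", the clefted constituent X is the focus; the that/who-clause expresses the presupposed open proposition.
Here the focus is "Dmitri". The backgrounded (presupposed) material includes "on Thursday".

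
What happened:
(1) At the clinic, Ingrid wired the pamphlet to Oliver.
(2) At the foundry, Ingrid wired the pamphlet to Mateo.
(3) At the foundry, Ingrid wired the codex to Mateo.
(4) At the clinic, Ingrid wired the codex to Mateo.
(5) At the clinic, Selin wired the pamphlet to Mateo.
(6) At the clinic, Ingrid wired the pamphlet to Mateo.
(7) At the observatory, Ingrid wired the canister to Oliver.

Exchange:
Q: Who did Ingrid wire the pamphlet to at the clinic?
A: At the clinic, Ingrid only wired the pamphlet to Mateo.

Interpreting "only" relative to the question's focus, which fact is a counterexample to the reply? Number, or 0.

The question "Who did ... to ...?" targets the recipient, so in the reply the focus falls on "Mateo".
"Only" then excludes alternative recipients while the background — agent = Ingrid, thing = the pamphlet, setting = at the clinic — is held fixed.
Fact (1) keeps agent = Ingrid, thing = the pamphlet, setting = at the clinic but has recipient = Oliver; that refutes the reply.
(Fact (2) would refute a reading with focus on the setting — but that is not what the question asks.)

1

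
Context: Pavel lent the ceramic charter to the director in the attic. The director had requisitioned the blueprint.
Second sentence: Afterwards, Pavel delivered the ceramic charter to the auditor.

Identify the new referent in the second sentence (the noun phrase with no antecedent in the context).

"Pavel" and "the ceramic charter" in the second sentence are given — already mentioned in the context.
"the auditor" has no antecedent in the context; it is discourse-new.

the auditor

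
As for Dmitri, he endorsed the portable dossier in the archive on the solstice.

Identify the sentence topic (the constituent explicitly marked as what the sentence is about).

Dmitri

The construction explicitly marks "Dmitri" as what the sentence is about — the topic.
The remainder of the clause is the comment (what is said about the topic).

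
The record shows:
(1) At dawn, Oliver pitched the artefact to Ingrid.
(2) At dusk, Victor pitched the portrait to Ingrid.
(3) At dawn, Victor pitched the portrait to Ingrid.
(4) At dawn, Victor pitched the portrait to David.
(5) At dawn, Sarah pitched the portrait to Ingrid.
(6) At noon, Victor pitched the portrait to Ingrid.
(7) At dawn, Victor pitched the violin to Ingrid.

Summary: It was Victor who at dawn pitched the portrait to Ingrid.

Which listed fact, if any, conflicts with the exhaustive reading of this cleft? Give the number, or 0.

The cleft puts "Victor" in focus and presupposes the open proposition with the portrait as thing and Ingrid as recipient and at dawn as setting.
The exhaustive reading says no other agent fits that background.
Fact (5) shares the background but with agent = Sarah; exhaustivity is violated.

5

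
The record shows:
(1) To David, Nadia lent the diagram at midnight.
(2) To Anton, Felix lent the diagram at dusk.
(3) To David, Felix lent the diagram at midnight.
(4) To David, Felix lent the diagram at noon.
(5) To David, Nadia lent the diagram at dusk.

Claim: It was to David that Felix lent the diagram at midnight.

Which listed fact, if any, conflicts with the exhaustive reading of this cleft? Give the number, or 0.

0

Focus of the cleft: "David" (the recipient). Presupposed background: Felix as agent and the diagram as thing and at midnight as setting.
The exhaustive reading says no other recipient fits that background.
No listed fact matches the background with a different recipient. Exhaustivity holds.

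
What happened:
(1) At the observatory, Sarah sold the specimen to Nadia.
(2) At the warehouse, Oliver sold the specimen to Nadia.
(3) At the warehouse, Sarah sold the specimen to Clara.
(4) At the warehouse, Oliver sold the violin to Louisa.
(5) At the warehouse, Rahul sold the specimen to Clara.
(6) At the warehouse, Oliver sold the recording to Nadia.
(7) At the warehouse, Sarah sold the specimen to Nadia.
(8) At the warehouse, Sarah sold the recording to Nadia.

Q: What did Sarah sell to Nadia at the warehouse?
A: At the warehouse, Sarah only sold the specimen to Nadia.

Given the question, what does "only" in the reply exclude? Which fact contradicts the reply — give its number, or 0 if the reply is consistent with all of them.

8

The question "What did ...?" targets the thing, so in the reply the focus falls on "the specimen".
"Only" then excludes alternative things while the background — same agent, recipient, setting (Sarah / Nadia / at the warehouse) — is held fixed.
Fact (8) shares the background with a different thing (the recording) — counterexample.
(Fact (3) would refute a reading with focus on the recipient — but that is not what the question asks.)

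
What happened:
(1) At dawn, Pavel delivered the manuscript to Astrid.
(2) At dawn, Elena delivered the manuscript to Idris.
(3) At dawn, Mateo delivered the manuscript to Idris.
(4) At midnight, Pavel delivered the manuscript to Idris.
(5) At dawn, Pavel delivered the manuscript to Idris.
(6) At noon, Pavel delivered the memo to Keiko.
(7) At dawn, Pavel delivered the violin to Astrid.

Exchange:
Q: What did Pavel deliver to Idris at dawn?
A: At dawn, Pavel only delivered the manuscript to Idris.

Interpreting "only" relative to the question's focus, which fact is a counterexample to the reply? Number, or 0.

0

The question "What did ...?" targets the thing, so in the reply the focus falls on "the manuscript".
So "only" ranges over things; the rest (agent = Pavel, recipient = Idris, setting = at dawn) is presupposed.
No listed fact shares that background with another thing. Nothing contradicts the reply.
(Fact (1) would refute a reading with focus on the recipient — but that is not what the question asks.)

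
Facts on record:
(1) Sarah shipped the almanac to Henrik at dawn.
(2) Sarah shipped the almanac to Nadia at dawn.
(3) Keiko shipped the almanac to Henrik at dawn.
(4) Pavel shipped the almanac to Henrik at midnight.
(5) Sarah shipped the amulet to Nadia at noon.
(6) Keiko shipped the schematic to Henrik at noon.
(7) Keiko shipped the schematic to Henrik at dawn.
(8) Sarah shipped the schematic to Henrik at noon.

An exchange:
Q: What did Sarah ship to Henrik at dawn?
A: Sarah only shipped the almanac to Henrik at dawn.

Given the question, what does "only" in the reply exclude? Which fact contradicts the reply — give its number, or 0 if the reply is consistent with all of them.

Answering "What did ...?" puts focus on the thing — here, "the almanac".
"Only" then excludes alternative things while the background — Sarah as agent and Henrik as recipient and at dawn as setting — is held fixed.
No listed fact shares that background with another thing. Nothing contradicts the reply.
(Fact (2) would refute a reading with focus on the recipient — but that is not what the question asks.)

0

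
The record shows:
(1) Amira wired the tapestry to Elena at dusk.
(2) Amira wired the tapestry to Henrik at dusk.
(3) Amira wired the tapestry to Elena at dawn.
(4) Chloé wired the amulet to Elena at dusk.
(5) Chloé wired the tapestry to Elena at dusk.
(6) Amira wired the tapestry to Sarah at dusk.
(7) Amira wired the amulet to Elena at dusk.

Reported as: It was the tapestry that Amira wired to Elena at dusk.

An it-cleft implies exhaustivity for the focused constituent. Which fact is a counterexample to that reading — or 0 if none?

Focus of the cleft: "the tapestry" (the thing). Presupposed background: agent = Amira, recipient = Elena, setting = at dusk.
Exhaustivity: the tapestry is the only thing satisfying that background.
Fact (7) shares the background but with thing = the amulet; exhaustivity is violated.

7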